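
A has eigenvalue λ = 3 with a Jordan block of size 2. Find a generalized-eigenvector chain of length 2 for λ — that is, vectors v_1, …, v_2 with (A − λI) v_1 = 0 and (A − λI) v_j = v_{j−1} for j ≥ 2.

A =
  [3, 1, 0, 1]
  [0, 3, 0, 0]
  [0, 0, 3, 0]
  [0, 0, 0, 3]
A Jordan chain for λ = 3 of length 2:
v_1 = (1, 0, 0, 0)ᵀ
v_2 = (0, 1, 0, 0)ᵀ

Let N = A − (3)·I. We want v_2 with N^2 v_2 = 0 but N^1 v_2 ≠ 0; then v_{j-1} := N · v_j for j = 2, …, 2.

Pick v_2 = (0, 1, 0, 0)ᵀ.
Then v_1 = N · v_2 = (1, 0, 0, 0)ᵀ.

Sanity check: (A − (3)·I) v_1 = (0, 0, 0, 0)ᵀ = 0. ✓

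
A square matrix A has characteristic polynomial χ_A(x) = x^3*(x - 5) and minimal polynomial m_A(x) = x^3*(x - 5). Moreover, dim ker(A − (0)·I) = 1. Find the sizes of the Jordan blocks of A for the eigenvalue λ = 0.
Block sizes for λ = 0: [3]

Step 1 — from the characteristic polynomial, algebraic multiplicity of λ = 0 is 3. From dim ker(A − (0)·I) = 1, there are exactly 1 Jordan blocks for λ = 0.
Step 2 — from the minimal polynomial, the factor (x − 0)^3 tells us the largest block for λ = 0 has size 3.
Step 3 — with total size 3, 1 blocks, and largest block 3, the block sizes (in nonincreasing order) are [3].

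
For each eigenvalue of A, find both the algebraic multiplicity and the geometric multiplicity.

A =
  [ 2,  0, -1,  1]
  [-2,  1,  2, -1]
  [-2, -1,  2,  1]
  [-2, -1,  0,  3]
λ = 2: alg = 4, geom = 2

Step 1 — factor the characteristic polynomial to read off the algebraic multiplicities:
  χ_A(x) = (x - 2)^4

Step 2 — compute geometric multiplicities via the rank-nullity identity g(λ) = n − rank(A − λI):
  rank(A − (2)·I) = 2, so dim ker(A − (2)·I) = n − 2 = 2

Summary:
  λ = 2: algebraic multiplicity = 4, geometric multiplicity = 2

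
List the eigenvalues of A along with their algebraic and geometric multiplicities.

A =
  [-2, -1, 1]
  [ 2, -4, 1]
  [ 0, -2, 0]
λ = -2: alg = 3, geom = 1

Step 1 — factor the characteristic polynomial to read off the algebraic multiplicities:
  χ_A(x) = (x + 2)^3

Step 2 — compute geometric multiplicities via the rank-nullity identity g(λ) = n − rank(A − λI):
  rank(A − (-2)·I) = 2, so dim ker(A − (-2)·I) = n − 2 = 1

Summary:
  λ = -2: algebraic multiplicity = 3, geometric multiplicity = 1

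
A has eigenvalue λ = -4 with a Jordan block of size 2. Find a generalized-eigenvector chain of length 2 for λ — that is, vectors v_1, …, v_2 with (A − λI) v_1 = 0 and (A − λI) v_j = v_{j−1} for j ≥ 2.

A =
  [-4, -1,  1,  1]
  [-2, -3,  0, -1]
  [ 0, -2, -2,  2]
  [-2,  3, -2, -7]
A Jordan chain for λ = -4 of length 2:
v_1 = (0, -2, 0, -2)ᵀ
v_2 = (1, 0, 0, 0)ᵀ

Let N = A − (-4)·I. We want v_2 with N^2 v_2 = 0 but N^1 v_2 ≠ 0; then v_{j-1} := N · v_j for j = 2, …, 2.

Pick v_2 = (1, 0, 0, 0)ᵀ.
Then v_1 = N · v_2 = (0, -2, 0, -2)ᵀ.

Sanity check: (A − (-4)·I) v_1 = (0, 0, 0, 0)ᵀ = 0. ✓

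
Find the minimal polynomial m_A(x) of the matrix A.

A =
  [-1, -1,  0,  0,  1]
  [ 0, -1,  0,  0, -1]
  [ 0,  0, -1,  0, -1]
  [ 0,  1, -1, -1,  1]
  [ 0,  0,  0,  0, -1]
x^3 + 3*x^2 + 3*x + 1

The characteristic polynomial is χ_A(x) = (x + 1)^5, so the eigenvalues are known. The minimal polynomial is
  m_A(x) = Π_λ (x − λ)^{k_λ}
where k_λ is the size of the *largest* Jordan block for λ (equivalently, the smallest k with (A − λI)^k v = 0 for every generalised eigenvector v of λ).

  λ = -1: largest Jordan block has size 3, contributing (x + 1)^3

So m_A(x) = (x + 1)^3 = x^3 + 3*x^2 + 3*x + 1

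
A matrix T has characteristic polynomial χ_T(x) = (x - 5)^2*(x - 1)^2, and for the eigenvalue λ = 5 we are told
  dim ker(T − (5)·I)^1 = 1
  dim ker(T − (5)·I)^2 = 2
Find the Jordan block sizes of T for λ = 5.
Block sizes for λ = 5: [2]

From the dimensions of kernels of powers, the number of Jordan blocks of size at least j is d_j − d_{j−1} where d_j = dim ker(N^j) (with d_0 = 0). Computing the differences gives [1, 1].
The number of blocks of size exactly k is (#blocks of size ≥ k) − (#blocks of size ≥ k + 1), so the partition is: 1 block(s) of size 2.
In nonincreasing order the block sizes are [2].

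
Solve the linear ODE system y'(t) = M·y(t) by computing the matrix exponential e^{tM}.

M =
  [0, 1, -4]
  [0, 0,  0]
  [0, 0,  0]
e^{tM} =
  [1, t, -4*t]
  [0, 1, 0]
  [0, 0, 1]

Strategy: write M = P · J · P⁻¹ where J is a Jordan canonical form, so e^{tM} = P · e^{tJ} · P⁻¹, and e^{tJ} can be computed block-by-block.

M has Jordan form
J =
  [0, 1, 0]
  [0, 0, 0]
  [0, 0, 0]
(up to reordering of blocks).

Per-block formulas:
  For a 1×1 block at λ = 0: exp(t · [0]) = [e^(0t)].
  For a 2×2 Jordan block J_2(0): exp(t · J_2(0)) = e^(0t)·(I + t·N), where N is the 2×2 nilpotent shift.

After assembling e^{tJ} and conjugating by P, we get:

e^{tM} =
  [1, t, -4*t]
  [0, 1, 0]
  [0, 0, 1]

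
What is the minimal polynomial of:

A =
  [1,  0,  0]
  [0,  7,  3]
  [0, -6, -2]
x^2 - 5*x + 4

The characteristic polynomial is χ_A(x) = (x - 4)*(x - 1)^2, so the eigenvalues are known. The minimal polynomial is
  m_A(x) = Π_λ (x − λ)^{k_λ}
where k_λ is the size of the *largest* Jordan block for λ (equivalently, the smallest k with (A − λI)^k v = 0 for every generalised eigenvector v of λ).

  λ = 1: largest Jordan block has size 1, contributing (x − 1)
  λ = 4: largest Jordan block has size 1, contributing (x − 4)

So m_A(x) = (x - 4)*(x - 1) = x^2 - 5*x + 4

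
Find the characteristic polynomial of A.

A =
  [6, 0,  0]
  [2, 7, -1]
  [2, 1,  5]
x^3 - 18*x^2 + 108*x - 216

Expanding det(x·I − A) (e.g. by cofactor expansion or by noting that A is similar to its Jordan form J, which has the same characteristic polynomial as A) gives
  χ_A(x) = x^3 - 18*x^2 + 108*x - 216
which factors as (x - 6)^3. The eigenvalues (with algebraic multiplicities) are λ = 6 with multiplicity 3.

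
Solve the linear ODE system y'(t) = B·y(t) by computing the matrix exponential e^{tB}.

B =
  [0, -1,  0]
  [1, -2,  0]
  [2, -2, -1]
e^{tB} =
  [t*exp(-t) + exp(-t), -t*exp(-t), 0]
  [t*exp(-t), -t*exp(-t) + exp(-t), 0]
  [2*t*exp(-t), -2*t*exp(-t), exp(-t)]

Strategy: write B = P · J · P⁻¹ where J is a Jordan canonical form, so e^{tB} = P · e^{tJ} · P⁻¹, and e^{tJ} can be computed block-by-block.

B has Jordan form
J =
  [-1,  1,  0]
  [ 0, -1,  0]
  [ 0,  0, -1]
(up to reordering of blocks).

Per-block formulas:
  For a 1×1 block at λ = -1: exp(t · [-1]) = [e^(-1t)].
  For a 2×2 Jordan block J_2(-1): exp(t · J_2(-1)) = e^(-1t)·(I + t·N), where N is the 2×2 nilpotent shift.

After assembling e^{tJ} and conjugating by P, we get:

e^{tB} =
  [t*exp(-t) + exp(-t), -t*exp(-t), 0]
  [t*exp(-t), -t*exp(-t) + exp(-t), 0]
  [2*t*exp(-t), -2*t*exp(-t), exp(-t)]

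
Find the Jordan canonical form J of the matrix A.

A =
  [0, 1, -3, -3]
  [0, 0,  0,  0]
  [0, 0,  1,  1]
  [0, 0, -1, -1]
J_2(0) ⊕ J_2(0)

The characteristic polynomial is
  det(x·I − A) = x^4

Eigenvalues and multiplicities (the geometric multiplicity of λ is n − rank(A − λI), which equals the number of Jordan blocks for λ):
  λ = 0: algebraic multiplicity = 4, geometric multiplicity = 2

Determining the block sizes for each eigenvalue:
  λ = 0: with am = 4 and gm = 2, the partition is not yet determined (e.g. several partitions of 4 into 2 parts exist). Let N = A − (0)·I. Computing rank(N^1) = 2, rank(N^2) = 0; the number of blocks of size ≥ j is rank(N^{j−1}) − rank(N^j), giving [2, 2]. So we have 2 block(s) of size 2 → block sizes [2, 2]

Assembling the blocks gives a Jordan form
J =
  [0, 1, 0, 0]
  [0, 0, 0, 0]
  [0, 0, 0, 1]
  [0, 0, 0, 0]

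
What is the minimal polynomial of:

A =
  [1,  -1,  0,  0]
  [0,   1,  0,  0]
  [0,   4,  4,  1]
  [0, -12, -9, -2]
x^2 - 2*x + 1

The characteristic polynomial is χ_A(x) = (x - 1)^4, so the eigenvalues are known. The minimal polynomial is
  m_A(x) = Π_λ (x − λ)^{k_λ}
where k_λ is the size of the *largest* Jordan block for λ (equivalently, the smallest k with (A − λI)^k v = 0 for every generalised eigenvector v of λ).

  λ = 1: largest Jordan block has size 2, contributing (x − 1)^2

So m_A(x) = (x - 1)^2 = x^2 - 2*x + 1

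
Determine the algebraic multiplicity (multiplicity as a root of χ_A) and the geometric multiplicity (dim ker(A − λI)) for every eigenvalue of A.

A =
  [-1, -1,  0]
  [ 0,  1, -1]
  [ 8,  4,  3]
λ = 1: alg = 3, geom = 1

Step 1 — factor the characteristic polynomial to read off the algebraic multiplicities:
  χ_A(x) = (x - 1)^3

Step 2 — compute geometric multiplicities via the rank-nullity identity g(λ) = n − rank(A − λI):
  rank(A − (1)·I) = 2, so dim ker(A − (1)·I) = n − 2 = 1

Summary:
  λ = 1: algebraic multiplicity = 3, geometric multiplicity = 1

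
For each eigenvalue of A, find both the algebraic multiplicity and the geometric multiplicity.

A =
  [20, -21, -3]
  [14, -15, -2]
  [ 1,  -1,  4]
λ = -1: alg = 1, geom = 1; λ = 5: alg = 2, geom = 1

Step 1 — factor the characteristic polynomial to read off the algebraic multiplicities:
  χ_A(x) = (x - 5)^2*(x + 1)

Step 2 — compute geometric multiplicities via the rank-nullity identity g(λ) = n − rank(A − λI):
  rank(A − (-1)·I) = 2, so dim ker(A − (-1)·I) = n − 2 = 1
  rank(A − (5)·I) = 2, so dim ker(A − (5)·I) = n − 2 = 1

Summary:
  λ = -1: algebraic multiplicity = 1, geometric multiplicity = 1
  λ = 5: algebraic multiplicity = 2, geometric multiplicity = 1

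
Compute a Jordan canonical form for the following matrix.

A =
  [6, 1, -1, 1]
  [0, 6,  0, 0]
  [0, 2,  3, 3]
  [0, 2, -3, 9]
J_2(6) ⊕ J_2(6)

The characteristic polynomial is
  det(x·I − A) = x^4 - 24*x^3 + 216*x^2 - 864*x + 1296 = (x - 6)^4

Eigenvalues and multiplicities (the geometric multiplicity of λ is n − rank(A − λI), which equals the number of Jordan blocks for λ):
  λ = 6: algebraic multiplicity = 4, geometric multiplicity = 2

Determining the block sizes for each eigenvalue:
  λ = 6: with am = 4 and gm = 2, the partition is not yet determined (e.g. several partitions of 4 into 2 parts exist). Let N = A − (6)·I. Computing rank(N^1) = 2, rank(N^2) = 0; the number of blocks of size ≥ j is rank(N^{j−1}) − rank(N^j), giving [2, 2]. So we have 2 block(s) of size 2 → block sizes [2, 2]

Assembling the blocks gives a Jordan form
J =
  [6, 1, 0, 0]
  [0, 6, 0, 0]
  [0, 0, 6, 1]
  [0, 0, 0, 6]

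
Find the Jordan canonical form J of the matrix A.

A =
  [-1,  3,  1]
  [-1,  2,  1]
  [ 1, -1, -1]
J_3(0)

The characteristic polynomial is
  det(x·I − A) = x^3

Eigenvalues and multiplicities (the geometric multiplicity of λ is n − rank(A − λI), which equals the number of Jordan blocks for λ):
  λ = 0: algebraic multiplicity = 3, geometric multiplicity = 1

Determining the block sizes for each eigenvalue:
  λ = 0: one block (gm = 1), so the single block has size am = 3 → block sizes [3]

Assembling the blocks gives a Jordan form
J =
  [0, 1, 0]
  [0, 0, 1]
  [0, 0, 0]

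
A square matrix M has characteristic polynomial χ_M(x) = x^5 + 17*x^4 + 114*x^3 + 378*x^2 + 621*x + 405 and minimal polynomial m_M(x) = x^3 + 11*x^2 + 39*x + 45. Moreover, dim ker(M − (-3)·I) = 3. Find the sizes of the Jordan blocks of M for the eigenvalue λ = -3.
Block sizes for λ = -3: [2, 1, 1]

Step 1 — from the characteristic polynomial, algebraic multiplicity of λ = -3 is 4. From dim ker(M − (-3)·I) = 3, there are exactly 3 Jordan blocks for λ = -3.
Step 2 — from the minimal polynomial, the factor (x + 3)^2 tells us the largest block for λ = -3 has size 2.
Step 3 — with total size 4, 3 blocks, and largest block 2, the block sizes (in nonincreasing order) are [2, 1, 1].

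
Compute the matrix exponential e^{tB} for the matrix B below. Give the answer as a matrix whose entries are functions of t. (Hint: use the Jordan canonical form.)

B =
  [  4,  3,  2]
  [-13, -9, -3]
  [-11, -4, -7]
e^{tB} =
  [3*t^2*exp(-4*t)/2 + 8*t*exp(-4*t) + exp(-4*t), t^2*exp(-4*t)/2 + 3*t*exp(-4*t), t^2*exp(-4*t)/2 + 2*t*exp(-4*t)]
  [-3*t^2*exp(-4*t) - 13*t*exp(-4*t), -t^2*exp(-4*t) - 5*t*exp(-4*t) + exp(-4*t), -t^2*exp(-4*t) - 3*t*exp(-4*t)]
  [-3*t^2*exp(-4*t)/2 - 11*t*exp(-4*t), -t^2*exp(-4*t)/2 - 4*t*exp(-4*t), -t^2*exp(-4*t)/2 - 3*t*exp(-4*t) + exp(-4*t)]

Strategy: write B = P · J · P⁻¹ where J is a Jordan canonical form, so e^{tB} = P · e^{tJ} · P⁻¹, and e^{tJ} can be computed block-by-block.

B has Jordan form
J =
  [-4,  1,  0]
  [ 0, -4,  1]
  [ 0,  0, -4]
(up to reordering of blocks).

Per-block formulas:
  For a 3×3 Jordan block J_3(-4): exp(t · J_3(-4)) = e^(-4t)·(I + t·N + (t^2/2)·N^2), where N is the 3×3 nilpotent shift.

After assembling e^{tJ} and conjugating by P, we get:

e^{tB} =
  [3*t^2*exp(-4*t)/2 + 8*t*exp(-4*t) + exp(-4*t), t^2*exp(-4*t)/2 + 3*t*exp(-4*t), t^2*exp(-4*t)/2 + 2*t*exp(-4*t)]
  [-3*t^2*exp(-4*t) - 13*t*exp(-4*t), -t^2*exp(-4*t) - 5*t*exp(-4*t) + exp(-4*t), -t^2*exp(-4*t) - 3*t*exp(-4*t)]
  [-3*t^2*exp(-4*t)/2 - 11*t*exp(-4*t), -t^2*exp(-4*t)/2 - 4*t*exp(-4*t), -t^2*exp(-4*t)/2 - 3*t*exp(-4*t) + exp(-4*t)]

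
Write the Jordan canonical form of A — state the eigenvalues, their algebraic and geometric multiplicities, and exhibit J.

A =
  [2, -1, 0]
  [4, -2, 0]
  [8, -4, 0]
J_2(0) ⊕ J_1(0)

The characteristic polynomial is
  det(x·I − A) = x^3

Eigenvalues and multiplicities (the geometric multiplicity of λ is n − rank(A − λI), which equals the number of Jordan blocks for λ):
  λ = 0: algebraic multiplicity = 3, geometric multiplicity = 2

Determining the block sizes for each eigenvalue:
  λ = 0: 2 blocks summing to 3 forces exactly one block of size 2 and the rest size 1 → block sizes [2, 1]

Assembling the blocks gives a Jordan form
J =
  [0, 1, 0]
  [0, 0, 0]
  [0, 0, 0]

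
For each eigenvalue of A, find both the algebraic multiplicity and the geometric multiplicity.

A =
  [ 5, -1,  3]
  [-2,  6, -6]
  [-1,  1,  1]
λ = 4: alg = 3, geom = 2

Step 1 — factor the characteristic polynomial to read off the algebraic multiplicities:
  χ_A(x) = (x - 4)^3

Step 2 — compute geometric multiplicities via the rank-nullity identity g(λ) = n − rank(A − λI):
  rank(A − (4)·I) = 1, so dim ker(A − (4)·I) = n − 1 = 2

Summary:
  λ = 4: algebraic multiplicity = 3, geometric multiplicity = 2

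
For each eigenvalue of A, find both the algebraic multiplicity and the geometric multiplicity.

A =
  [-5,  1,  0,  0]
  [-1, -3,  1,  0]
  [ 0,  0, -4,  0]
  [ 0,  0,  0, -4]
λ = -4: alg = 4, geom = 2

Step 1 — factor the characteristic polynomial to read off the algebraic multiplicities:
  χ_A(x) = (x + 4)^4

Step 2 — compute geometric multiplicities via the rank-nullity identity g(λ) = n − rank(A − λI):
  rank(A − (-4)·I) = 2, so dim ker(A − (-4)·I) = n − 2 = 2

Summary:
  λ = -4: algebraic multiplicity = 4, geometric multiplicity = 2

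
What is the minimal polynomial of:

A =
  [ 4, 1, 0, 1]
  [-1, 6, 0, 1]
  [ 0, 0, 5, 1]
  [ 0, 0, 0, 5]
x^2 - 10*x + 25

The characteristic polynomial is χ_A(x) = (x - 5)^4, so the eigenvalues are known. The minimal polynomial is
  m_A(x) = Π_λ (x − λ)^{k_λ}
where k_λ is the size of the *largest* Jordan block for λ (equivalently, the smallest k with (A − λI)^k v = 0 for every generalised eigenvector v of λ).

  λ = 5: largest Jordan block has size 2, contributing (x − 5)^2

So m_A(x) = (x - 5)^2 = x^2 - 10*x + 25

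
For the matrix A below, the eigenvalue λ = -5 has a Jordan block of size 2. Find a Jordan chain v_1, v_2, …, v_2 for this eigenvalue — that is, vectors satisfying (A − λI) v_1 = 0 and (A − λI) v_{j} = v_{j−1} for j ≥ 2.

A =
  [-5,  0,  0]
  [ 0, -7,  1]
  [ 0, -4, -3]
A Jordan chain for λ = -5 of length 2:
v_1 = (0, -2, -4)ᵀ
v_2 = (0, 1, 0)ᵀ

Let N = A − (-5)·I. We want v_2 with N^2 v_2 = 0 but N^1 v_2 ≠ 0; then v_{j-1} := N · v_j for j = 2, …, 2.

Pick v_2 = (0, 1, 0)ᵀ.
Then v_1 = N · v_2 = (0, -2, -4)ᵀ.

Sanity check: (A − (-5)·I) v_1 = (0, 0, 0)ᵀ = 0. ✓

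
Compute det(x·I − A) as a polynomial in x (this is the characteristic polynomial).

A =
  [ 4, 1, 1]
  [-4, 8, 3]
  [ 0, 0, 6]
x^3 - 18*x^2 + 108*x - 216

Expanding det(x·I − A) (e.g. by cofactor expansion or by noting that A is similar to its Jordan form J, which has the same characteristic polynomial as A) gives
  χ_A(x) = x^3 - 18*x^2 + 108*x - 216
which factors as (x - 6)^3. The eigenvalues (with algebraic multiplicities) are λ = 6 with multiplicity 3.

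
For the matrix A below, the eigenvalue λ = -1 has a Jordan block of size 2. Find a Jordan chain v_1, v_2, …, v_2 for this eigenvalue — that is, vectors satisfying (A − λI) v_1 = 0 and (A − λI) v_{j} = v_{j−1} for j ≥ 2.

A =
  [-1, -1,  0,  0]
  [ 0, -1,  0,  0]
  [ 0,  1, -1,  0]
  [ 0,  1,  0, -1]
A Jordan chain for λ = -1 of length 2:
v_1 = (-1, 0, 1, 1)ᵀ
v_2 = (0, 1, 0, 0)ᵀ

Let N = A − (-1)·I. We want v_2 with N^2 v_2 = 0 but N^1 v_2 ≠ 0; then v_{j-1} := N · v_j for j = 2, …, 2.

Pick v_2 = (0, 1, 0, 0)ᵀ.
Then v_1 = N · v_2 = (-1, 0, 1, 1)ᵀ.

Sanity check: (A − (-1)·I) v_1 = (0, 0, 0, 0)ᵀ = 0. ✓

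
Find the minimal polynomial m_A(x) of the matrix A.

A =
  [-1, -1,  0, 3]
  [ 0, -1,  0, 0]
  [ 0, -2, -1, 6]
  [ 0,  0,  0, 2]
x^3 - 3*x - 2

The characteristic polynomial is χ_A(x) = (x - 2)*(x + 1)^3, so the eigenvalues are known. The minimal polynomial is
  m_A(x) = Π_λ (x − λ)^{k_λ}
where k_λ is the size of the *largest* Jordan block for λ (equivalently, the smallest k with (A − λI)^k v = 0 for every generalised eigenvector v of λ).

  λ = -1: largest Jordan block has size 2, contributing (x + 1)^2
  λ = 2: largest Jordan block has size 1, contributing (x − 2)

So m_A(x) = (x - 2)*(x + 1)^2 = x^3 - 3*x - 2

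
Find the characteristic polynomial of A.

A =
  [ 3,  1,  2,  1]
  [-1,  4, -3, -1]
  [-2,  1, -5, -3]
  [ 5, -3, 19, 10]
x^4 - 12*x^3 + 54*x^2 - 108*x + 81

Expanding det(x·I − A) (e.g. by cofactor expansion or by noting that A is similar to its Jordan form J, which has the same characteristic polynomial as A) gives
  χ_A(x) = x^4 - 12*x^3 + 54*x^2 - 108*x + 81
which factors as (x - 3)^4. The eigenvalues (with algebraic multiplicities) are λ = 3 with multiplicity 4.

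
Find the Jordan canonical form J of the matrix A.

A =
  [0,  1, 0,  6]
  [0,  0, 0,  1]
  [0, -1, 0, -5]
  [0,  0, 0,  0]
J_3(0) ⊕ J_1(0)

The characteristic polynomial is
  det(x·I − A) = x^4

Eigenvalues and multiplicities (the geometric multiplicity of λ is n − rank(A − λI), which equals the number of Jordan blocks for λ):
  λ = 0: algebraic multiplicity = 4, geometric multiplicity = 2

Determining the block sizes for each eigenvalue:
  λ = 0: with am = 4 and gm = 2, the partition is not yet determined (e.g. several partitions of 4 into 2 parts exist). Let N = A − (0)·I. Computing rank(N^1) = 2, rank(N^2) = 1, rank(N^3) = 0; the number of blocks of size ≥ j is rank(N^{j−1}) − rank(N^j), giving [2, 1, 1]. So we have 1 block(s) of size 3, 1 block(s) of size 1 → block sizes [3, 1]

Assembling the blocks gives a Jordan form
J =
  [0, 1, 0, 0]
  [0, 0, 1, 0]
  [0, 0, 0, 0]
  [0, 0, 0, 0]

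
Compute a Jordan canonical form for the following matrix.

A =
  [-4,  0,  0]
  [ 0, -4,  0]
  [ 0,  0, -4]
J_1(-4) ⊕ J_1(-4) ⊕ J_1(-4)

The characteristic polynomial is
  det(x·I − A) = x^3 + 12*x^2 + 48*x + 64 = (x + 4)^3

Eigenvalues and multiplicities (the geometric multiplicity of λ is n − rank(A − λI), which equals the number of Jordan blocks for λ):
  λ = -4: algebraic multiplicity = 3, geometric multiplicity = 3

Determining the block sizes for each eigenvalue:
  λ = -4: gm = am = 3, so every block has size 1 → block sizes [1, 1, 1]

Assembling the blocks gives a Jordan form
J =
  [-4,  0,  0]
  [ 0, -4,  0]
  [ 0,  0, -4]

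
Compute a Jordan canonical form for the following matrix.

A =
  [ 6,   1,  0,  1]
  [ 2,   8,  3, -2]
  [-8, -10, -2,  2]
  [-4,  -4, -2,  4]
J_3(4) ⊕ J_1(4)

The characteristic polynomial is
  det(x·I − A) = x^4 - 16*x^3 + 96*x^2 - 256*x + 256 = (x - 4)^4

Eigenvalues and multiplicities (the geometric multiplicity of λ is n − rank(A − λI), which equals the number of Jordan blocks for λ):
  λ = 4: algebraic multiplicity = 4, geometric multiplicity = 2

Determining the block sizes for each eigenvalue:
  λ = 4: with am = 4 and gm = 2, the partition is not yet determined (e.g. several partitions of 4 into 2 parts exist). Let N = A − (4)·I. Computing rank(N^1) = 2, rank(N^2) = 1, rank(N^3) = 0; the number of blocks of size ≥ j is rank(N^{j−1}) − rank(N^j), giving [2, 1, 1]. So we have 1 block(s) of size 3, 1 block(s) of size 1 → block sizes [3, 1]

Assembling the blocks gives a Jordan form
J =
  [4, 1, 0, 0]
  [0, 4, 1, 0]
  [0, 0, 4, 0]
  [0, 0, 0, 4]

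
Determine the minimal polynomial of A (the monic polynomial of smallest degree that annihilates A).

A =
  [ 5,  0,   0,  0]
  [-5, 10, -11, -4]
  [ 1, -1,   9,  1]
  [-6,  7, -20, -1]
x^4 - 23*x^3 + 198*x^2 - 756*x + 1080

The characteristic polynomial is χ_A(x) = (x - 6)^3*(x - 5), so the eigenvalues are known. The minimal polynomial is
  m_A(x) = Π_λ (x − λ)^{k_λ}
where k_λ is the size of the *largest* Jordan block for λ (equivalently, the smallest k with (A − λI)^k v = 0 for every generalised eigenvector v of λ).

  λ = 5: largest Jordan block has size 1, contributing (x − 5)
  λ = 6: largest Jordan block has size 3, contributing (x − 6)^3

So m_A(x) = (x - 6)^3*(x - 5) = x^4 - 23*x^3 + 198*x^2 - 756*x + 1080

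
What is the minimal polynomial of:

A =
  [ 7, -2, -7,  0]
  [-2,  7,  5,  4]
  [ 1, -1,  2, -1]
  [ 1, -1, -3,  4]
x^3 - 15*x^2 + 75*x - 125

The characteristic polynomial is χ_A(x) = (x - 5)^4, so the eigenvalues are known. The minimal polynomial is
  m_A(x) = Π_λ (x − λ)^{k_λ}
where k_λ is the size of the *largest* Jordan block for λ (equivalently, the smallest k with (A − λI)^k v = 0 for every generalised eigenvector v of λ).

  λ = 5: largest Jordan block has size 3, contributing (x − 5)^3

So m_A(x) = (x - 5)^3 = x^3 - 15*x^2 + 75*x - 125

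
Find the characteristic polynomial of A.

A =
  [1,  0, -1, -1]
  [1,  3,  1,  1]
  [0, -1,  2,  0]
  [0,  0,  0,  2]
x^4 - 8*x^3 + 24*x^2 - 32*x + 16

Expanding det(x·I − A) (e.g. by cofactor expansion or by noting that A is similar to its Jordan form J, which has the same characteristic polynomial as A) gives
  χ_A(x) = x^4 - 8*x^3 + 24*x^2 - 32*x + 16
which factors as (x - 2)^4. The eigenvalues (with algebraic multiplicities) are λ = 2 with multiplicity 4.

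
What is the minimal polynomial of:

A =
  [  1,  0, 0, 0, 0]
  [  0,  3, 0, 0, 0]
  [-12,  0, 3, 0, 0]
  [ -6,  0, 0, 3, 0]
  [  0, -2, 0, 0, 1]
x^2 - 4*x + 3

The characteristic polynomial is χ_A(x) = (x - 3)^3*(x - 1)^2, so the eigenvalues are known. The minimal polynomial is
  m_A(x) = Π_λ (x − λ)^{k_λ}
where k_λ is the size of the *largest* Jordan block for λ (equivalently, the smallest k with (A − λI)^k v = 0 for every generalised eigenvector v of λ).

  λ = 1: largest Jordan block has size 1, contributing (x − 1)
  λ = 3: largest Jordan block has size 1, contributing (x − 3)

So m_A(x) = (x - 3)*(x - 1) = x^2 - 4*x + 3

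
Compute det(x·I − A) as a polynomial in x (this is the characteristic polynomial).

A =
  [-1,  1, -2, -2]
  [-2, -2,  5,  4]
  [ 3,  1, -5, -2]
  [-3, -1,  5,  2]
x^4 + 6*x^3 + 12*x^2 + 8*x

Expanding det(x·I − A) (e.g. by cofactor expansion or by noting that A is similar to its Jordan form J, which has the same characteristic polynomial as A) gives
  χ_A(x) = x^4 + 6*x^3 + 12*x^2 + 8*x
which factors as x*(x + 2)^3. The eigenvalues (with algebraic multiplicities) are λ = -2 with multiplicity 3, λ = 0 with multiplicity 1.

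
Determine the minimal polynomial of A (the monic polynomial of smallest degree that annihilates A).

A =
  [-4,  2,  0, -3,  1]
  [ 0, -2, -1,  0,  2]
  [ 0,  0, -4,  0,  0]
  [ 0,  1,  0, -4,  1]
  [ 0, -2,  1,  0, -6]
x^3 + 12*x^2 + 48*x + 64

The characteristic polynomial is χ_A(x) = (x + 4)^5, so the eigenvalues are known. The minimal polynomial is
  m_A(x) = Π_λ (x − λ)^{k_λ}
where k_λ is the size of the *largest* Jordan block for λ (equivalently, the smallest k with (A − λI)^k v = 0 for every generalised eigenvector v of λ).

  λ = -4: largest Jordan block has size 3, contributing (x + 4)^3

So m_A(x) = (x + 4)^3 = x^3 + 12*x^2 + 48*x + 64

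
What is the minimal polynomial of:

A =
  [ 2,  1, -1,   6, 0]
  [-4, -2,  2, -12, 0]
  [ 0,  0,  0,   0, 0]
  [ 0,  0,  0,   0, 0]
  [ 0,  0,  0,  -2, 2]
x^3 - 2*x^2

The characteristic polynomial is χ_A(x) = x^4*(x - 2), so the eigenvalues are known. The minimal polynomial is
  m_A(x) = Π_λ (x − λ)^{k_λ}
where k_λ is the size of the *largest* Jordan block for λ (equivalently, the smallest k with (A − λI)^k v = 0 for every generalised eigenvector v of λ).

  λ = 0: largest Jordan block has size 2, contributing (x − 0)^2
  λ = 2: largest Jordan block has size 1, contributing (x − 2)

So m_A(x) = x^2*(x - 2) = x^3 - 2*x^2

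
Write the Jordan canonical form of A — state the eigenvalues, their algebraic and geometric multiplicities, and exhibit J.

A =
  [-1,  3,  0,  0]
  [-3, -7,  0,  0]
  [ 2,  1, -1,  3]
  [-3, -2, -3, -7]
J_2(-4) ⊕ J_2(-4)

The characteristic polynomial is
  det(x·I − A) = x^4 + 16*x^3 + 96*x^2 + 256*x + 256 = (x + 4)^4

Eigenvalues and multiplicities (the geometric multiplicity of λ is n − rank(A − λI), which equals the number of Jordan blocks for λ):
  λ = -4: algebraic multiplicity = 4, geometric multiplicity = 2

Determining the block sizes for each eigenvalue:
  λ = -4: with am = 4 and gm = 2, the partition is not yet determined (e.g. several partitions of 4 into 2 parts exist). Let N = A − (-4)·I. Computing rank(N^1) = 2, rank(N^2) = 0; the number of blocks of size ≥ j is rank(N^{j−1}) − rank(N^j), giving [2, 2]. So we have 2 block(s) of size 2 → block sizes [2, 2]

Assembling the blocks gives a Jordan form
J =
  [-4,  1,  0,  0]
  [ 0, -4,  0,  0]
  [ 0,  0, -4,  1]
  [ 0,  0,  0, -4]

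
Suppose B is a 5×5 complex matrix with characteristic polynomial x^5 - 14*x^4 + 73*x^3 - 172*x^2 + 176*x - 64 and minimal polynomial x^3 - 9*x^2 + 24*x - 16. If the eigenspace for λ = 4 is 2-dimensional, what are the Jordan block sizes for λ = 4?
Block sizes for λ = 4: [2, 1]

Step 1 — from the characteristic polynomial, algebraic multiplicity of λ = 4 is 3. From dim ker(B − (4)·I) = 2, there are exactly 2 Jordan blocks for λ = 4.
Step 2 — from the minimal polynomial, the factor (x − 4)^2 tells us the largest block for λ = 4 has size 2.
Step 3 — with total size 3, 2 blocks, and largest block 2, the block sizes (in nonincreasing order) are [2, 1].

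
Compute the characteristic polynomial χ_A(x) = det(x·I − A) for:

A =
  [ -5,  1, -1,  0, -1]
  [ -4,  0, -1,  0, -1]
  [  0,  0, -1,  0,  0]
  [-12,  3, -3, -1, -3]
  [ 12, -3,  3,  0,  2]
x^5 + 5*x^4 + 10*x^3 + 10*x^2 + 5*x + 1

Expanding det(x·I − A) (e.g. by cofactor expansion or by noting that A is similar to its Jordan form J, which has the same characteristic polynomial as A) gives
  χ_A(x) = x^5 + 5*x^4 + 10*x^3 + 10*x^2 + 5*x + 1
which factors as (x + 1)^5. The eigenvalues (with algebraic multiplicities) are λ = -1 with multiplicity 5.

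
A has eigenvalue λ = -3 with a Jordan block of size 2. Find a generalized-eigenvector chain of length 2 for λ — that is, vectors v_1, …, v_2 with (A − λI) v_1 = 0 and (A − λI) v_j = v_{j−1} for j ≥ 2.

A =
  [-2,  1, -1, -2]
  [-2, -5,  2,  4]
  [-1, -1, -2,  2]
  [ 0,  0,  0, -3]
A Jordan chain for λ = -3 of length 2:
v_1 = (1, -2, -1, 0)ᵀ
v_2 = (1, 0, 0, 0)ᵀ

Let N = A − (-3)·I. We want v_2 with N^2 v_2 = 0 but N^1 v_2 ≠ 0; then v_{j-1} := N · v_j for j = 2, …, 2.

Pick v_2 = (1, 0, 0, 0)ᵀ.
Then v_1 = N · v_2 = (1, -2, -1, 0)ᵀ.

Sanity check: (A − (-3)·I) v_1 = (0, 0, 0, 0)ᵀ = 0. ✓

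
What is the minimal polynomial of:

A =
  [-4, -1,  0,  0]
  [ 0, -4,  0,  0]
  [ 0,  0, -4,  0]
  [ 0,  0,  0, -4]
x^2 + 8*x + 16

The characteristic polynomial is χ_A(x) = (x + 4)^4, so the eigenvalues are known. The minimal polynomial is
  m_A(x) = Π_λ (x − λ)^{k_λ}
where k_λ is the size of the *largest* Jordan block for λ (equivalently, the smallest k with (A − λI)^k v = 0 for every generalised eigenvector v of λ).

  λ = -4: largest Jordan block has size 2, contributing (x + 4)^2

So m_A(x) = (x + 4)^2 = x^2 + 8*x + 16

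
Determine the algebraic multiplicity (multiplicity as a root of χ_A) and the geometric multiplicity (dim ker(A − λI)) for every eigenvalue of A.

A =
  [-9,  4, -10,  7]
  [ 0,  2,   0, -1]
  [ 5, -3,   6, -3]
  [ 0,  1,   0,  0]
λ = -4: alg = 1, geom = 1; λ = 1: alg = 3, geom = 1

Step 1 — factor the characteristic polynomial to read off the algebraic multiplicities:
  χ_A(x) = (x - 1)^3*(x + 4)

Step 2 — compute geometric multiplicities via the rank-nullity identity g(λ) = n − rank(A − λI):
  rank(A − (-4)·I) = 3, so dim ker(A − (-4)·I) = n − 3 = 1
  rank(A − (1)·I) = 3, so dim ker(A − (1)·I) = n − 3 = 1

Summary:
  λ = -4: algebraic multiplicity = 1, geometric multiplicity = 1
  λ = 1: algebraic multiplicity = 3, geometric multiplicity = 1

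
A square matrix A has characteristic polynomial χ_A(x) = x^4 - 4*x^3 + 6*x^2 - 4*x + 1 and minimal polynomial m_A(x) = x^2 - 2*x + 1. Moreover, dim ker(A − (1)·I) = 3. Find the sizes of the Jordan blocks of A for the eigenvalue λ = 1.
Block sizes for λ = 1: [2, 1, 1]

Step 1 — from the characteristic polynomial, algebraic multiplicity of λ = 1 is 4. From dim ker(A − (1)·I) = 3, there are exactly 3 Jordan blocks for λ = 1.
Step 2 — from the minimal polynomial, the factor (x − 1)^2 tells us the largest block for λ = 1 has size 2.
Step 3 — with total size 4, 3 blocks, and largest block 2, the block sizes (in nonincreasing order) are [2, 1, 1].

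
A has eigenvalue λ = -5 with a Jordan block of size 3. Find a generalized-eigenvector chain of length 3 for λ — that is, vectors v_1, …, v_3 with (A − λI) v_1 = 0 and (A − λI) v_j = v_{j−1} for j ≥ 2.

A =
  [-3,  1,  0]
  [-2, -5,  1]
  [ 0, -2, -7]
A Jordan chain for λ = -5 of length 3:
v_1 = (2, -4, 4)ᵀ
v_2 = (2, -2, 0)ᵀ
v_3 = (1, 0, 0)ᵀ

Let N = A − (-5)·I. We want v_3 with N^3 v_3 = 0 but N^2 v_3 ≠ 0; then v_{j-1} := N · v_j for j = 3, …, 2.

Pick v_3 = (1, 0, 0)ᵀ.
Then v_2 = N · v_3 = (2, -2, 0)ᵀ.
Then v_1 = N · v_2 = (2, -4, 4)ᵀ.

Sanity check: (A − (-5)·I) v_1 = (0, 0, 0)ᵀ = 0. ✓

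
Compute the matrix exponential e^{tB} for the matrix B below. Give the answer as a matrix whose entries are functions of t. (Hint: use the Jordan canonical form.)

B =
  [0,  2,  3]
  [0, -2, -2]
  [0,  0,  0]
e^{tB} =
  [1, 1 - exp(-2*t), t + 1 - exp(-2*t)]
  [0, exp(-2*t), -1 + exp(-2*t)]
  [0, 0, 1]

Strategy: write B = P · J · P⁻¹ where J is a Jordan canonical form, so e^{tB} = P · e^{tJ} · P⁻¹, and e^{tJ} can be computed block-by-block.

B has Jordan form
J =
  [-2, 0, 0]
  [ 0, 0, 1]
  [ 0, 0, 0]
(up to reordering of blocks).

Per-block formulas:
  For a 2×2 Jordan block J_2(0): exp(t · J_2(0)) = e^(0t)·(I + t·N), where N is the 2×2 nilpotent shift.
  For a 1×1 block at λ = -2: exp(t · [-2]) = [e^(-2t)].

After assembling e^{tJ} and conjugating by P, we get:

e^{tB} =
  [1, 1 - exp(-2*t), t + 1 - exp(-2*t)]
  [0, exp(-2*t), -1 + exp(-2*t)]
  [0, 0, 1]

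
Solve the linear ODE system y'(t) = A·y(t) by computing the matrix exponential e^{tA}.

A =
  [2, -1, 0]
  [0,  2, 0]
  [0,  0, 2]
e^{tA} =
  [exp(2*t), -t*exp(2*t), 0]
  [0, exp(2*t), 0]
  [0, 0, exp(2*t)]

Strategy: write A = P · J · P⁻¹ where J is a Jordan canonical form, so e^{tA} = P · e^{tJ} · P⁻¹, and e^{tJ} can be computed block-by-block.

A has Jordan form
J =
  [2, 1, 0]
  [0, 2, 0]
  [0, 0, 2]
(up to reordering of blocks).

Per-block formulas:
  For a 1×1 block at λ = 2: exp(t · [2]) = [e^(2t)].
  For a 2×2 Jordan block J_2(2): exp(t · J_2(2)) = e^(2t)·(I + t·N), where N is the 2×2 nilpotent shift.

After assembling e^{tJ} and conjugating by P, we get:

e^{tA} =
  [exp(2*t), -t*exp(2*t), 0]
  [0, exp(2*t), 0]
  [0, 0, exp(2*t)]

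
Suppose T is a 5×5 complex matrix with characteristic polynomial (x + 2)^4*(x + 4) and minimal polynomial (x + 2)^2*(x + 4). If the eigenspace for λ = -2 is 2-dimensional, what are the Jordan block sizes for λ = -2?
Block sizes for λ = -2: [2, 2]

Step 1 — from the characteristic polynomial, algebraic multiplicity of λ = -2 is 4. From dim ker(T − (-2)·I) = 2, there are exactly 2 Jordan blocks for λ = -2.
Step 2 — from the minimal polynomial, the factor (x + 2)^2 tells us the largest block for λ = -2 has size 2.
Step 3 — with total size 4, 2 blocks, and largest block 2, the block sizes (in nonincreasing order) are [2, 2].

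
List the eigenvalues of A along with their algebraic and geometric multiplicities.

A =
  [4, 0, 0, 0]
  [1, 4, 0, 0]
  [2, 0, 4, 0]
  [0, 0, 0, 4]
λ = 4: alg = 4, geom = 3

Step 1 — factor the characteristic polynomial to read off the algebraic multiplicities:
  χ_A(x) = (x - 4)^4

Step 2 — compute geometric multiplicities via the rank-nullity identity g(λ) = n − rank(A − λI):
  rank(A − (4)·I) = 1, so dim ker(A − (4)·I) = n − 1 = 3

Summary:
  λ = 4: algebraic multiplicity = 4, geometric multiplicity = 3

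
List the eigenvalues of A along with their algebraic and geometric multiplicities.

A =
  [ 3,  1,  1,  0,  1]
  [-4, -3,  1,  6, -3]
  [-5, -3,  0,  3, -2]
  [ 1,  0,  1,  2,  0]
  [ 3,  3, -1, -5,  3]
λ = 1: alg = 5, geom = 2

Step 1 — factor the characteristic polynomial to read off the algebraic multiplicities:
  χ_A(x) = (x - 1)^5

Step 2 — compute geometric multiplicities via the rank-nullity identity g(λ) = n − rank(A − λI):
  rank(A − (1)·I) = 3, so dim ker(A − (1)·I) = n − 3 = 2

Summary:
  λ = 1: algebraic multiplicity = 5, geometric multiplicity = 2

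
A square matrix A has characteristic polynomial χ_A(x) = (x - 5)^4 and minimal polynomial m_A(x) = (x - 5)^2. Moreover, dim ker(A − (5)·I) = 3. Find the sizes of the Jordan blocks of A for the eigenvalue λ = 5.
Block sizes for λ = 5: [2, 1, 1]

Step 1 — from the characteristic polynomial, algebraic multiplicity of λ = 5 is 4. From dim ker(A − (5)·I) = 3, there are exactly 3 Jordan blocks for λ = 5.
Step 2 — from the minimal polynomial, the factor (x − 5)^2 tells us the largest block for λ = 5 has size 2.
Step 3 — with total size 4, 3 blocks, and largest block 2, the block sizes (in nonincreasing order) are [2, 1, 1].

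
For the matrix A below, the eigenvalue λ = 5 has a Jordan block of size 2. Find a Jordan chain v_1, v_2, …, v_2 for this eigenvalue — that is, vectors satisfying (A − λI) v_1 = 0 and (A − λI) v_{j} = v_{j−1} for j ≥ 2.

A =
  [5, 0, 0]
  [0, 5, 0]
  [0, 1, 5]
A Jordan chain for λ = 5 of length 2:
v_1 = (0, 0, 1)ᵀ
v_2 = (0, 1, 0)ᵀ

Let N = A − (5)·I. We want v_2 with N^2 v_2 = 0 but N^1 v_2 ≠ 0; then v_{j-1} := N · v_j for j = 2, …, 2.

Pick v_2 = (0, 1, 0)ᵀ.
Then v_1 = N · v_2 = (0, 0, 1)ᵀ.

Sanity check: (A − (5)·I) v_1 = (0, 0, 0)ᵀ = 0. ✓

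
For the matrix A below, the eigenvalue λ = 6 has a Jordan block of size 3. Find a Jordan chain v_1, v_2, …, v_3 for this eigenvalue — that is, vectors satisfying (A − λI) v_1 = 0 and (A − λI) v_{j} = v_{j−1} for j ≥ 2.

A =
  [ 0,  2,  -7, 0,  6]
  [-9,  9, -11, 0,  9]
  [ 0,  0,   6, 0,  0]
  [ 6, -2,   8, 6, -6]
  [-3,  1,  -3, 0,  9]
A Jordan chain for λ = 6 of length 3:
v_1 = (2, 3, 0, -2, 1)ᵀ
v_2 = (-7, -11, 0, 8, -3)ᵀ
v_3 = (0, 0, 1, 0, 0)ᵀ

Let N = A − (6)·I. We want v_3 with N^3 v_3 = 0 but N^2 v_3 ≠ 0; then v_{j-1} := N · v_j for j = 3, …, 2.

Pick v_3 = (0, 0, 1, 0, 0)ᵀ.
Then v_2 = N · v_3 = (-7, -11, 0, 8, -3)ᵀ.
Then v_1 = N · v_2 = (2, 3, 0, -2, 1)ᵀ.

Sanity check: (A − (6)·I) v_1 = (0, 0, 0, 0, 0)ᵀ = 0. ✓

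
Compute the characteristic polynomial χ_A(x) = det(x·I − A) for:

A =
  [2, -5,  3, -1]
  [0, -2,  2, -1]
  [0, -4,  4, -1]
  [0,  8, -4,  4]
x^4 - 8*x^3 + 24*x^2 - 32*x + 16

Expanding det(x·I − A) (e.g. by cofactor expansion or by noting that A is similar to its Jordan form J, which has the same characteristic polynomial as A) gives
  χ_A(x) = x^4 - 8*x^3 + 24*x^2 - 32*x + 16
which factors as (x - 2)^4. The eigenvalues (with algebraic multiplicities) are λ = 2 with multiplicity 4.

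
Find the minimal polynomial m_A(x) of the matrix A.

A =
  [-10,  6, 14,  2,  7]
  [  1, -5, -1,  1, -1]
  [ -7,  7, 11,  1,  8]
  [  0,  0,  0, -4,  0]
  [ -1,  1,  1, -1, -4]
x^4 + 8*x^3 - 128*x - 256

The characteristic polynomial is χ_A(x) = (x - 4)*(x + 4)^4, so the eigenvalues are known. The minimal polynomial is
  m_A(x) = Π_λ (x − λ)^{k_λ}
where k_λ is the size of the *largest* Jordan block for λ (equivalently, the smallest k with (A − λI)^k v = 0 for every generalised eigenvector v of λ).

  λ = -4: largest Jordan block has size 3, contributing (x + 4)^3
  λ = 4: largest Jordan block has size 1, contributing (x − 4)

So m_A(x) = (x - 4)*(x + 4)^3 = x^4 + 8*x^3 - 128*x - 256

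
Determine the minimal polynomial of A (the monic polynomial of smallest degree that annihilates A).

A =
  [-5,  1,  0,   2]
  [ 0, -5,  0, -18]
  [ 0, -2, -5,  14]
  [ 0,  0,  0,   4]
x^3 + 6*x^2 - 15*x - 100

The characteristic polynomial is χ_A(x) = (x - 4)*(x + 5)^3, so the eigenvalues are known. The minimal polynomial is
  m_A(x) = Π_λ (x − λ)^{k_λ}
where k_λ is the size of the *largest* Jordan block for λ (equivalently, the smallest k with (A − λI)^k v = 0 for every generalised eigenvector v of λ).

  λ = -5: largest Jordan block has size 2, contributing (x + 5)^2
  λ = 4: largest Jordan block has size 1, contributing (x − 4)

So m_A(x) = (x - 4)*(x + 5)^2 = x^3 + 6*x^2 - 15*x - 100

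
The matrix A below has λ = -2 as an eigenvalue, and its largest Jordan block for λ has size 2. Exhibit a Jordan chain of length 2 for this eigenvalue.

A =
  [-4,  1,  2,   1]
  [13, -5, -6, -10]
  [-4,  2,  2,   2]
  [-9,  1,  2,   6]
A Jordan chain for λ = -2 of length 2:
v_1 = (1, -3, 2, 1)ᵀ
v_2 = (0, 1, 0, 0)ᵀ

Let N = A − (-2)·I. We want v_2 with N^2 v_2 = 0 but N^1 v_2 ≠ 0; then v_{j-1} := N · v_j for j = 2, …, 2.

Pick v_2 = (0, 1, 0, 0)ᵀ.
Then v_1 = N · v_2 = (1, -3, 2, 1)ᵀ.

Sanity check: (A − (-2)·I) v_1 = (0, 0, 0, 0)ᵀ = 0. ✓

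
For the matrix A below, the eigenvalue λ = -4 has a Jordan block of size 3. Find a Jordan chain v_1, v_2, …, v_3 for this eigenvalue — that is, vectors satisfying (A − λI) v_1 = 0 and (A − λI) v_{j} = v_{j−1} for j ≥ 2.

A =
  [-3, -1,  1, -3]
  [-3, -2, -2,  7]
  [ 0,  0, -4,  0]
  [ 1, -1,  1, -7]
A Jordan chain for λ = -4 of length 3:
v_1 = (1, -2, 0, 1)ᵀ
v_2 = (1, -3, 0, 1)ᵀ
v_3 = (1, 0, 0, 0)ᵀ

Let N = A − (-4)·I. We want v_3 with N^3 v_3 = 0 but N^2 v_3 ≠ 0; then v_{j-1} := N · v_j for j = 3, …, 2.

Pick v_3 = (1, 0, 0, 0)ᵀ.
Then v_2 = N · v_3 = (1, -3, 0, 1)ᵀ.
Then v_1 = N · v_2 = (1, -2, 0, 1)ᵀ.

Sanity check: (A − (-4)·I) v_1 = (0, 0, 0, 0)ᵀ = 0. ✓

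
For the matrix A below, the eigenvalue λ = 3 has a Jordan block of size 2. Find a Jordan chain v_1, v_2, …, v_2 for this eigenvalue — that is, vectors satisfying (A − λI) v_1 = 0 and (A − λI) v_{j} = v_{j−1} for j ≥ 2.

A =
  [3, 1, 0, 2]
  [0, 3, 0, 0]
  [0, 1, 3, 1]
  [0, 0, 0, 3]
A Jordan chain for λ = 3 of length 2:
v_1 = (1, 0, 1, 0)ᵀ
v_2 = (0, 1, 0, 0)ᵀ

Let N = A − (3)·I. We want v_2 with N^2 v_2 = 0 but N^1 v_2 ≠ 0; then v_{j-1} := N · v_j for j = 2, …, 2.

Pick v_2 = (0, 1, 0, 0)ᵀ.
Then v_1 = N · v_2 = (1, 0, 1, 0)ᵀ.

Sanity check: (A − (3)·I) v_1 = (0, 0, 0, 0)ᵀ = 0. ✓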